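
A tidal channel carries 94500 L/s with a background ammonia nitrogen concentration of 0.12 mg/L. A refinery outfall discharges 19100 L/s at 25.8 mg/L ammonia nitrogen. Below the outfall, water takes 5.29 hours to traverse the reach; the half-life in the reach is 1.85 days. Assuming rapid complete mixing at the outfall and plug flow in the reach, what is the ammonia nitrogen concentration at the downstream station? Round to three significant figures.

After mixing, C = (94500·0.1200 + 19100·25.80) / 113600 = 504100/113600 = 4.438 mg/L.
Half-life 1.85 d → k = ln 2 / 1.85 = 0.3747 d⁻¹.
Applying C = C₀e^(−kt): 4.438 × 0.9207 = 4.086 mg/L.

4.09 mg/L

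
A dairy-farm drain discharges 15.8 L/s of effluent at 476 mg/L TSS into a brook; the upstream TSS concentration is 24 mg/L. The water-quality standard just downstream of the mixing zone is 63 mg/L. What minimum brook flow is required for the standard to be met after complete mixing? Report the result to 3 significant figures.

Set C_mix = 63: (Q·24.00 + 15.80·476.0) / (Q + 15.80) = 63
→ Q = 15.80·(476.0 − 63)/(63 − 24.00) = 167.3 L/s.

167 L/s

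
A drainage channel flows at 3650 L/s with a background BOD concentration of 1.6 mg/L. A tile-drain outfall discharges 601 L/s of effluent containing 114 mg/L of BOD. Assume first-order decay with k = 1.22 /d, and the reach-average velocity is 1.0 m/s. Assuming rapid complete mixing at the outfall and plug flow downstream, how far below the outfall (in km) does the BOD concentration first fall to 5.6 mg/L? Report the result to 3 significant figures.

Mixed concentration C = ΣQC/ΣQ = (3650·1.600 + 601.0·114.0) / 4251 = 74350/4251 = 17.49 mg/L.
Set 17.49·exp(−k·t) = 5.6 → t = ln(17.49/5.6)/k = 80660 s = 22.40 h.
Distance = v·t = 1.0·80660 = 80660 m = 80.66 km.

80.7 km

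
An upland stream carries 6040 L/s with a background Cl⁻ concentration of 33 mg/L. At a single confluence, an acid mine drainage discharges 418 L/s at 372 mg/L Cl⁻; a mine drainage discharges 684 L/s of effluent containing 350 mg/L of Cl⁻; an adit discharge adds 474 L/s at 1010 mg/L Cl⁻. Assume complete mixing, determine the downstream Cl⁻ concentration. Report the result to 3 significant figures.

141 mg/L

Mass balance: C = (6040·33.00 + 418.0·372.0 + 684.0·350.0 + 474.0·1010) / 7616 = 1073000/7616 = 140.9 mg/L.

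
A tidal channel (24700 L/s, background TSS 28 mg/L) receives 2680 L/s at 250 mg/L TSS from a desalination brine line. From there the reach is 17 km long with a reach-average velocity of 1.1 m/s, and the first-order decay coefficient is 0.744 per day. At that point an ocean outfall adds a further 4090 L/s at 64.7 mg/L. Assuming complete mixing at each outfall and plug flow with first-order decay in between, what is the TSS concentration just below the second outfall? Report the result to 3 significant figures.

Conservation of mass: C = (24700·28.00 + 2680·250.0) / 27380 = 1362000/27380 = 49.73 mg/L; combined flow 27380 L/s.
Travel time t = 17·1000 / 1.1 = 15450 s = 4.293 h.
After decay, C = 49.73 × e^(−kt) = 49.73 × 0.8754 = 43.53 mg/L.
At the second outfall, C = (27380·43.53 + 4090·64.70) / (27380 + 4090) = 46.28 mg/L.

46.3 mg/L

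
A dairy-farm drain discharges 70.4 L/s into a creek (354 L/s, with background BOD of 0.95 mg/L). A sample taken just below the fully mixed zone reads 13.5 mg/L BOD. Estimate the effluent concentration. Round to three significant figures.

76.6 mg/L

Mass balance: 354.0·0.9500 + 70.40·Cₑ = 424.4·13.50
→ Cₑ = (424.4·13.50 − 354.0·0.9500) / 70.40 = 76.61 mg/L.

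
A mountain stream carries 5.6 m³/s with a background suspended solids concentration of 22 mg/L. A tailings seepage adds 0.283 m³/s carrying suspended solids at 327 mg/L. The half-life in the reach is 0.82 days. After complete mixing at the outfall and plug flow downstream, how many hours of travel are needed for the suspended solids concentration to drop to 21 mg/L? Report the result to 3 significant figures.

Flow-weighted average: C = (5.600·22.00 + 0.2830·327.0) / 5.883 = 215.7/5.883 = 36.67 mg/L.
Half-life 0.82 d → k = ln 2 / 0.82 = 0.8453 d⁻¹.
36.67·exp(−k·t) = 21 → t = ln(36.67/21)/k = 56980 s = 15.83 h.

15.8 h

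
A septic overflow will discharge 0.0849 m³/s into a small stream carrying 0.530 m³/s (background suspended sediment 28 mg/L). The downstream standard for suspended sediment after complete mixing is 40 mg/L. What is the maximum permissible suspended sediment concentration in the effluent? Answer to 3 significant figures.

At the limit, (Qr·Cr + Qe·Cₑ)/(Qr + Qe) = 40:
Cₑ = (0.6149·40 − 0.5300·28.00) / 0.08490 = 114.9 mg/L.

115 mg/L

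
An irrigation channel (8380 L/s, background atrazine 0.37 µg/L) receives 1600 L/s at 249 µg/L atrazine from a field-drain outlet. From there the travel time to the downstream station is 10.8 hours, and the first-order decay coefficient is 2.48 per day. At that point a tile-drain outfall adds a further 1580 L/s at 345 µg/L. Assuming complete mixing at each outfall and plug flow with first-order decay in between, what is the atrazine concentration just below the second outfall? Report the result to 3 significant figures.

58.5 µg/L

After mixing, C = (8380·0.3700 + 1600·249.0) / 9980 = 401500/9980 = 40.23 µg/L; combined flow 9980 L/s.
First-order decay: C = 40.23·exp(−k·t) = 40.23·0.3276 = 13.18 µg/L.
Second outfall: C = (9980·13.18 + 1580·345.0)/11560 = 58.53 µg/L.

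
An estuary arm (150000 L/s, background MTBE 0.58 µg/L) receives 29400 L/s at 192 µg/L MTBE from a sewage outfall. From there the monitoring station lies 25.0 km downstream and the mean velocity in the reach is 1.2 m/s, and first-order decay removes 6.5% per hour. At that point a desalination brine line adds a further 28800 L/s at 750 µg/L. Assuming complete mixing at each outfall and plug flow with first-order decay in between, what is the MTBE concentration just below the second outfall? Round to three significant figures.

Mass balance: C = (150000·0.5800 + 29400·192.0) / 179400 = 5732000/179400 = 31.95 µg/L; combined flow 179400 L/s.
Travel time t = 25.0·1000 / 1.2 = 20830 s = 5.787 h.
6.5%/h lost → k = −ln(1 − 0.065) = 0.06721 h⁻¹.
Decay over the reach: 31.95·exp(−kt) = 31.95·0.6778 = 21.65 µg/L.
At the second outfall, C = (179400·21.65 + 28800·750.0) / (179400 + 28800) = 122.4 µg/L.

122 µg/L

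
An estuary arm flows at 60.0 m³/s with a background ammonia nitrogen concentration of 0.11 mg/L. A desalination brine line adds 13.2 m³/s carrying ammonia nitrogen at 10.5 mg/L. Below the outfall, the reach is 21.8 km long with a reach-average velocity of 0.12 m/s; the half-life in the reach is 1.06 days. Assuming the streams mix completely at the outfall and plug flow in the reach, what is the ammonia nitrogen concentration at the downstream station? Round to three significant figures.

0.502 mg/L

Flow-weighted average: C = (60.00·0.1100 + 13.20·10.50) / 73.20 = 145.2/73.20 = 1.984 mg/L.
Travel time t = 21.8·1000 / 0.12 = 181700 s = 50.46 h.
Half-life 1.06 d → k = ln 2 / 1.06 = 0.6539 d⁻¹.
Applying C = C₀e^(−kt): 1.984 × 0.2529 = 0.5016 mg/L.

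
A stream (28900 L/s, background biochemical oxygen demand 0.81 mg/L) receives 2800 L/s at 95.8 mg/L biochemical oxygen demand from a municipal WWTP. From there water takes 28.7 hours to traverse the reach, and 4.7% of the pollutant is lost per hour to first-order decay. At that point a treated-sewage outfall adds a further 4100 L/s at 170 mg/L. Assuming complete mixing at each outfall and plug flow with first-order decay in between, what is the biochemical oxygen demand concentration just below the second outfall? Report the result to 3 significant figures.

Conservation of mass: C = (28900·0.8100 + 2800·95.80) / 31700 = 291600/31700 = 9.200 mg/L; combined flow 31700 L/s.
4.7%/h lost → k = −ln(1 − 0.047) = 0.04814 h⁻¹.
First-order decay: C = 9.200·exp(−k·t) = 9.200·0.2512 = 2.311 mg/L.
Second outfall: C = (31700·2.311 + 4100·170.0)/35800 = 21.52 mg/L.

21.5 mg/L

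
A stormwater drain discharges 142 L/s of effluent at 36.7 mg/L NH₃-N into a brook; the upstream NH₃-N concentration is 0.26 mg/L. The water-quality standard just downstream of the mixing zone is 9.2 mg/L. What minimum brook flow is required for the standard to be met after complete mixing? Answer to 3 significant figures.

Set C_mix = 9.2: (Q·0.2600 + 142.0·36.70) / (Q + 142.0) = 9.2
→ Q = 142.0·(36.70 − 9.2)/(9.2 − 0.2600) = 436.8 L/s.

437 L/s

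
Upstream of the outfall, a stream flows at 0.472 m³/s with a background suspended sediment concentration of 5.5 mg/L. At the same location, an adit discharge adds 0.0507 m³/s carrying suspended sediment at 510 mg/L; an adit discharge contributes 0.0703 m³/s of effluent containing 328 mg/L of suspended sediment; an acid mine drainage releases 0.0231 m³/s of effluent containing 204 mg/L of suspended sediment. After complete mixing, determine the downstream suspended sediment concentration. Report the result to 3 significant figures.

91.3 mg/L

Flow-weighted average: C = (0.4720·5.500 + 0.05070·510.0 + 0.07030·328.0 + 0.02310·204.0) / 0.6161 = 56.22/0.6161 = 91.26 mg/L.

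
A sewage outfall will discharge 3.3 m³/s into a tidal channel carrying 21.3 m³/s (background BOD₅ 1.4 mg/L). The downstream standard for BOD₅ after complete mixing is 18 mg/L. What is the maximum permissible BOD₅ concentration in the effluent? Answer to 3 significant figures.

125 mg/L

At the limit, (Qr·Cr + Qe·Cₑ)/(Qr + Qe) = 18:
Cₑ = (24.60·18 − 21.30·1.400) / 3.300 = 125.1 mg/L.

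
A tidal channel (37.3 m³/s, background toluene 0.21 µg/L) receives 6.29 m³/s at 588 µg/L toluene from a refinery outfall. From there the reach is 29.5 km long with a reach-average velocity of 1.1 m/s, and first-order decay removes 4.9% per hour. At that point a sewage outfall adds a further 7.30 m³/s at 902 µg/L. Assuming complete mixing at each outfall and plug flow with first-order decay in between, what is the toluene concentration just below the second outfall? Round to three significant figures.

179 µg/L

Conservation of mass: C = (37.30·0.2100 + 6.290·588.0) / 43.59 = 3706/43.59 = 85.03 µg/L; combined flow 43.59 m³/s.
Travel time t = 29.5·1000 / 1.1 = 26820 s = 7.449 h.
4.9%/h lost → k = −ln(1 − 0.049) = 0.05024 h⁻¹.
Decay over the reach: 85.03·exp(−kt) = 85.03·0.6878 = 58.48 µg/L.
At the second outfall, C = (43.59·58.48 + 7.300·902.0) / (43.59 + 7.300) = 179.5 µg/L.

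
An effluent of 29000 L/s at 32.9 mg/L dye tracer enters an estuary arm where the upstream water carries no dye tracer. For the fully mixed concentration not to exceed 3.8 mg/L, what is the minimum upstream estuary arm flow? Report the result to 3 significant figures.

222000 L/s

Set C_mix = 3.8: (Q·0 + 29000·32.90) / (Q + 29000) = 3.8
→ Q = 29000·(32.90 − 3.8)/(3.8 − 0) = 222100 L/s.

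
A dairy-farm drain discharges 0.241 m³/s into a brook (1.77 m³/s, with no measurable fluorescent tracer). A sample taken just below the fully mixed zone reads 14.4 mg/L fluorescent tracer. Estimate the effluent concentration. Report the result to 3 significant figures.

Mass balance: 1.770·0 + 0.2410·Cₑ = 2.011·14.40
→ Cₑ = (2.011·14.40 − 1.770·0) / 0.2410 = 120.2 mg/L.

120 mg/L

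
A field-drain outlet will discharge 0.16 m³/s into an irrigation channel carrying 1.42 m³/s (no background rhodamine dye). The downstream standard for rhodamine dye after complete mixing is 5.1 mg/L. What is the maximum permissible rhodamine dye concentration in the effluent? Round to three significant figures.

At the limit, (Qr·Cr + Qe·Cₑ)/(Qr + Qe) = 5.1:
Cₑ = (1.580·5.1 − 1.420·0) / 0.1600 = 50.36 mg/L.

50.4 mg/L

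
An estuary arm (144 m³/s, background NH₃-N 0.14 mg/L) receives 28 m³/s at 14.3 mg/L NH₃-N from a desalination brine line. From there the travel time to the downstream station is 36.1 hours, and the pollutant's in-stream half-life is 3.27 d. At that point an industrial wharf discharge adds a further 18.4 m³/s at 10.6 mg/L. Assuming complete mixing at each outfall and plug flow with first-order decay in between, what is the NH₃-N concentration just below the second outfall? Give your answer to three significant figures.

After mixing, C = (144.0·0.1400 + 28.00·14.30) / 172.0 = 420.6/172.0 = 2.445 mg/L; combined flow 172.0 m³/s.
Half-life 3.27 d → k = ln 2 / 3.27 = 0.2120 d⁻¹.
Applying C = C₀e^(−kt): 2.445 × 0.7270 = 1.778 mg/L.
Second outfall: C = (172.0·1.778 + 18.40·10.60)/190.4 = 2.630 mg/L.

2.63 mg/L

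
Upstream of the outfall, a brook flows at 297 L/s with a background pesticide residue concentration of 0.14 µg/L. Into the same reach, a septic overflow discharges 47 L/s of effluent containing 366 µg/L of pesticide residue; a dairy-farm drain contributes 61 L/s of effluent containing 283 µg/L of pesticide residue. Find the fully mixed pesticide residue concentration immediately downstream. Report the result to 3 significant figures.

Mass balance: C = (297.0·0.1400 + 47.00·366.0 + 61.00·283.0) / 405.0 = 34510/405.0 = 85.20 µg/L.

85.2 µg/L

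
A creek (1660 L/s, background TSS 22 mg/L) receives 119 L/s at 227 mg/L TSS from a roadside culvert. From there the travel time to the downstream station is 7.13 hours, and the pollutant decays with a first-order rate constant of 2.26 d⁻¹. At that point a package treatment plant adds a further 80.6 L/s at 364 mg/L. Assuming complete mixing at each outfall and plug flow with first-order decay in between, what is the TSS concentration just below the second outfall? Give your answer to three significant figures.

33.2 mg/L

Mass balance: C = (1660·22.00 + 119.0·227.0) / 1779 = 63530/1779 = 35.71 mg/L; combined flow 1779 L/s.
Applying C = C₀e^(−kt): 35.71 × 0.5110 = 18.25 mg/L.
At the second outfall, C = (1779·18.25 + 80.60·364.0) / (1779 + 80.60) = 33.23 mg/L.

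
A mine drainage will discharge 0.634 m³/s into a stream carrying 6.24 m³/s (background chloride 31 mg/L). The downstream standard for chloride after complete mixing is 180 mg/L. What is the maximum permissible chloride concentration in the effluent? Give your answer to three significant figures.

At the limit, (Qr·Cr + Qe·Cₑ)/(Qr + Qe) = 180:
Cₑ = (6.874·180 − 6.240·31.00) / 0.6340 = 1646 mg/L.

1650 mg/L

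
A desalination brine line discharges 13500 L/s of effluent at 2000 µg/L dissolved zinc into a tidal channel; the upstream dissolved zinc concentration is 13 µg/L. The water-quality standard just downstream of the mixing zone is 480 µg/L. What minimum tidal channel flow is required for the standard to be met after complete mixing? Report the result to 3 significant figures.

Set C_mix = 480: (Q·13.00 + 13500·2000) / (Q + 13500) = 480
→ Q = 13500·(2000 − 480)/(480 − 13.00) = 43940 L/s.

43900 L/s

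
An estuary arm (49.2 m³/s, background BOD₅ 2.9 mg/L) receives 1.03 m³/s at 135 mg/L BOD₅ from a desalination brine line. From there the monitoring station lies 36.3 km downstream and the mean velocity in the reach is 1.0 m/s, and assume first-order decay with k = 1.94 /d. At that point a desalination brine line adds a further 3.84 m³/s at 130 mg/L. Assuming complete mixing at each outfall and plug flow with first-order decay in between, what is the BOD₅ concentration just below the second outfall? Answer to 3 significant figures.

Mixed concentration C = ΣQC/ΣQ = (49.20·2.900 + 1.030·135.0) / 50.23 = 281.7/50.23 = 5.609 mg/L; combined flow 50.23 m³/s.
Travel time t = 36.3·1000 / 1.0 = 36300 s = 10.08 h.
Decay over the reach: 5.609·exp(−kt) = 5.609·0.4426 = 2.483 mg/L.
At the second outfall, C = (50.23·2.483 + 3.840·130.0) / (50.23 + 3.840) = 11.54 mg/L.

11.5 mg/L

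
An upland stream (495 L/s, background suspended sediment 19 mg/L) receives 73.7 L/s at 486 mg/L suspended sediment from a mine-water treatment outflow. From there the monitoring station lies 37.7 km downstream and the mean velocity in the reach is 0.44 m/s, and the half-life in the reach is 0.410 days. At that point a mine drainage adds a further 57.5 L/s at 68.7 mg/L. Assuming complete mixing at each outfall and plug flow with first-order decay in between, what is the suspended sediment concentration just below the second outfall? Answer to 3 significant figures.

Mixed concentration C = ΣQC/ΣQ = (495.0·19.00 + 73.70·486.0) / 568.7 = 45220/568.7 = 79.52 mg/L; combined flow 568.7 L/s.
Travel time t = 37.7·1000 / 0.44 = 85680 s = 23.80 h.
Half-life 0.410 d → k = ln 2 / 0.410 = 1.691 d⁻¹.
After decay, C = 79.52 × e^(−kt) = 79.52 × 0.1870 = 14.87 mg/L.
Second outfall: C = (568.7·14.87 + 57.50·68.70)/626.2 = 19.81 mg/L.

19.8 mg/L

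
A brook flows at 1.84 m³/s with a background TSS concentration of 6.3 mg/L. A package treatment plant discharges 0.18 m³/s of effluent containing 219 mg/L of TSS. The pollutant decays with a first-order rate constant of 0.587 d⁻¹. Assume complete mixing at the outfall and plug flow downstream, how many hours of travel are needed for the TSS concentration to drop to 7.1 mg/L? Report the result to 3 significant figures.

After mixing, C = (1.840·6.300 + 0.1800·219.0) / 2.020 = 51.01/2.020 = 25.25 mg/L.
25.25·exp(−k·t) = 7.1 → t = ln(25.25/7.1)/k = 186800 s = 51.88 h.

51.9 h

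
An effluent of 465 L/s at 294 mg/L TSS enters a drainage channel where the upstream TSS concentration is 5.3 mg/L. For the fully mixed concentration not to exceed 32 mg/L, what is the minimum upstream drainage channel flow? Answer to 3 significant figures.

Set C_mix = 32: (Q·5.300 + 465.0·294.0) / (Q + 465.0) = 32
→ Q = 465.0·(294.0 − 32)/(32 − 5.300) = 4563 L/s.

4560 L/s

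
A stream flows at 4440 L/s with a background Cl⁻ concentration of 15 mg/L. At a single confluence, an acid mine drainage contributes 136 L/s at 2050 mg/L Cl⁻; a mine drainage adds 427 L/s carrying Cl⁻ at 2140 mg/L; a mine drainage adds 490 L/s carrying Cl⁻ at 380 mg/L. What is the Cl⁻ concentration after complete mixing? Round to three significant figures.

263 mg/L

Mass balance: C = (4440·15.00 + 136.0·2050 + 427.0·2140 + 490.0·380.0) / 5493 = 1445000/5493 = 263.1 mg/L.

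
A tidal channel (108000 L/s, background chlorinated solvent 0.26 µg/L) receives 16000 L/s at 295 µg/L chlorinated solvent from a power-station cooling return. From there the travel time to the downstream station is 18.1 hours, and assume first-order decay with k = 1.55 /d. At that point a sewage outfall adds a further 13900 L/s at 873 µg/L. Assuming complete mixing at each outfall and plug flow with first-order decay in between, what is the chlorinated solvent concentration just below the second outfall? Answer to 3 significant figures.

After mixing, C = (108000·0.2600 + 16000·295.0) / 124000 = 4748000/124000 = 38.29 µg/L; combined flow 124000 L/s.
Decay over the reach: 38.29·exp(−kt) = 38.29·0.3107 = 11.90 µg/L.
At the second outfall, C = (124000·11.90 + 13900·873.0) / (124000 + 13900) = 98.69 µg/L.

98.7 µg/L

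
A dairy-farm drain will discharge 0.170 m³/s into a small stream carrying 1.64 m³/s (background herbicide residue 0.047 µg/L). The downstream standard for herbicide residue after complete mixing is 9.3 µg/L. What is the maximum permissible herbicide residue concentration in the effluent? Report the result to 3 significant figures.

At the limit, (Qr·Cr + Qe·Cₑ)/(Qr + Qe) = 9.3:
Cₑ = (1.810·9.3 − 1.640·0.04700) / 0.1700 = 98.56 µg/L.

98.6 µg/L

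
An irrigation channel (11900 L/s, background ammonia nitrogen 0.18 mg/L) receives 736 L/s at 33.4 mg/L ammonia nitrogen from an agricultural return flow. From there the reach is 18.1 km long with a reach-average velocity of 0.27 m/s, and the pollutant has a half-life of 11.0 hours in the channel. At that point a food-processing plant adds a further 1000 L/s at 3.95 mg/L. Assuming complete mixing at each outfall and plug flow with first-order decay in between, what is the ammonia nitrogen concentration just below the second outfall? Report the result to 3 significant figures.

Mixed concentration C = ΣQC/ΣQ = (11900·0.1800 + 736.0·33.40) / 12640 = 26720/12640 = 2.115 mg/L; combined flow 12640 L/s.
Travel time t = 18.1·1000 / 0.27 = 67040 s = 18.62 h.
Half-life 11.0 h → k = ln 2 / 11.0 = 0.06301 h⁻¹ = 1.512 d⁻¹.
Decay over the reach: 2.115·exp(−kt) = 2.115·0.3093 = 0.6542 mg/L.
Second outfall: C = (12640·0.6542 + 1000·3.950)/13640 = 0.8959 mg/L.

0.896 mg/L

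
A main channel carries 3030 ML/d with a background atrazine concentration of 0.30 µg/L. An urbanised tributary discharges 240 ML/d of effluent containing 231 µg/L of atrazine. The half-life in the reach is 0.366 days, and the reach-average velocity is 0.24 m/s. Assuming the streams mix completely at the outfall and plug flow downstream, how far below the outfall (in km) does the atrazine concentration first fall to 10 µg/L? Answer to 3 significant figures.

5.96 km

After mixing, C = (3030·0.3000 + 240.0·231.0) / 3270 = 56350/3270 = 17.23 µg/L.
Half-life 0.366 d → k = ln 2 / 0.366 = 1.894 d⁻¹.
Set 17.23·exp(−k·t) = 10 → t = ln(17.23/10)/k = 24830 s = 6.896 h.
Distance = v·t = 0.24·24830 = 5958 m = 5.958 km.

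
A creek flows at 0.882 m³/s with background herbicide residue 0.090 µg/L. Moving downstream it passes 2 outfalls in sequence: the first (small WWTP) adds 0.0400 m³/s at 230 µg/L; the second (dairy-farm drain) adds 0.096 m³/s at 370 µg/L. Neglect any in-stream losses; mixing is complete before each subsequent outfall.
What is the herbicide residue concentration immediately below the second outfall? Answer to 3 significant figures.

44.0 µg/L

Outfall 1: combined Q = 0.9220 m³/s; C = (0.8820·0.09000 + 0.04000·230.0)/0.9220 = 10.06 µg/L.
Outfall 2: combined Q = 1.018 m³/s; C = (0.9220·10.06 + 0.09600·370.0)/1.018 = 44.01 µg/L.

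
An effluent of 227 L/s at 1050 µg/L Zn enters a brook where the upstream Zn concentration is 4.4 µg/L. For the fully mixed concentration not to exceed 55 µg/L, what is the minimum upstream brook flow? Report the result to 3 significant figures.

Set C_mix = 55: (Q·4.400 + 227.0·1050) / (Q + 227.0) = 55
→ Q = 227.0·(1050 − 55)/(55 − 4.400) = 4464 L/s.

4460 L/s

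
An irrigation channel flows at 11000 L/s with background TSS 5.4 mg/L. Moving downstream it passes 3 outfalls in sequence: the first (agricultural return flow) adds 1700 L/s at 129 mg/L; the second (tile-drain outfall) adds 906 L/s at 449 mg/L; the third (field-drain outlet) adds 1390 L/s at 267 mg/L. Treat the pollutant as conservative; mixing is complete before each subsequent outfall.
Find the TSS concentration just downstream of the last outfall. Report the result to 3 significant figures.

70.5 mg/L

Outfall 1: combined Q = 12700 L/s; C = (11000·5.400 + 1700·129.0)/12700 = 21.94 mg/L.
Outfall 2: combined Q = 13610 L/s; C = (12700·21.94 + 906.0·449.0)/13610 = 50.38 mg/L.
Outfall 3: combined Q = 15000 L/s; C = (13610·50.38 + 1390·267.0)/15000 = 70.46 mg/L.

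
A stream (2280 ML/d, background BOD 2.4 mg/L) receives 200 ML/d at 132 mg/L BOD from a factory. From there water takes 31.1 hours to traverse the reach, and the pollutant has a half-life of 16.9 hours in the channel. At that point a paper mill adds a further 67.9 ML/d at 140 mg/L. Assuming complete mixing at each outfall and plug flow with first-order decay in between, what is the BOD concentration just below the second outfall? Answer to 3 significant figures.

Conservation of mass: C = (2280·2.400 + 200.0·132.0) / 2480 = 31870/2480 = 12.85 mg/L; combined flow 2480 ML/d.
Half-life 16.9 h → k = ln 2 / 16.9 = 0.04101 h⁻¹ = 0.9844 d⁻¹.
Applying C = C₀e^(−kt): 12.85 × 0.2793 = 3.589 mg/L.
Second outfall: C = (2480·3.589 + 67.90·140.0)/2548 = 7.224 mg/L.

7.22 mg/L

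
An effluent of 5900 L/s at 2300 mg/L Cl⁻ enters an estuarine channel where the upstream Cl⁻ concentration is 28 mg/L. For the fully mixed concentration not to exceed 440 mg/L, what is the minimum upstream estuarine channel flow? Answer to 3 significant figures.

26600 L/s

Set C_mix = 440: (Q·28.00 + 5900·2300) / (Q + 5900) = 440
→ Q = 5900·(2300 − 440)/(440 − 28.00) = 26640 L/s.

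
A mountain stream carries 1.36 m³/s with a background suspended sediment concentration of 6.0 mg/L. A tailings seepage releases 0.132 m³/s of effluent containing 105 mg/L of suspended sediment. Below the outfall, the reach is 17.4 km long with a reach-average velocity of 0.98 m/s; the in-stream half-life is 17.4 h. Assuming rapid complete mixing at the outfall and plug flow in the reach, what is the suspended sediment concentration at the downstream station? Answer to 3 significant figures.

12.1 mg/L

Flow-weighted average: C = (1.360·6.000 + 0.1320·105.0) / 1.492 = 22.02/1.492 = 14.76 mg/L.
Travel time t = 17.4·1000 / 0.98 = 17760 s = 4.932 h.
Half-life 17.4 h → k = ln 2 / 17.4 = 0.03984 h⁻¹ = 0.9561 d⁻¹.
First-order decay: C = 14.76·exp(−k·t) = 14.76·0.8216 = 12.13 mg/L.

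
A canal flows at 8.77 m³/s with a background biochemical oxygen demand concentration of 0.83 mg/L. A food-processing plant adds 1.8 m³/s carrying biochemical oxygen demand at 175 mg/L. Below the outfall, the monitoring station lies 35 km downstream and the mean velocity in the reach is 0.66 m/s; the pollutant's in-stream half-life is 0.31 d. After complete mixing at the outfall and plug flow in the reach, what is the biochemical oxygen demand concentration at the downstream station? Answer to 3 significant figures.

7.73 mg/L

Flow-weighted average: C = (8.770·0.8300 + 1.800·175.0) / 10.57 = 322.3/10.57 = 30.49 mg/L.
Travel time t = 35·1000 / 0.66 = 53030 s = 14.73 h.
Half-life 0.31 d → k = ln 2 / 0.31 = 2.236 d⁻¹.
First-order decay: C = 30.49·exp(−k·t) = 30.49·0.2535 = 7.729 mg/L.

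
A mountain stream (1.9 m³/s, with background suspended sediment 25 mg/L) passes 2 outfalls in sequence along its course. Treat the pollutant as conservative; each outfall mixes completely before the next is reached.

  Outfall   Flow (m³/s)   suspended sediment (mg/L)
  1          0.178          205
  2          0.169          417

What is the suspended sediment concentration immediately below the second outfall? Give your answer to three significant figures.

Outfall 1: combined Q = 2.078 m³/s; C = (1.900·25.00 + 0.1780·205.0)/2.078 = 40.42 mg/L.
Outfall 2: combined Q = 2.247 m³/s; C = (2.078·40.42 + 0.1690·417.0)/2.247 = 68.74 mg/L.

68.7 mg/L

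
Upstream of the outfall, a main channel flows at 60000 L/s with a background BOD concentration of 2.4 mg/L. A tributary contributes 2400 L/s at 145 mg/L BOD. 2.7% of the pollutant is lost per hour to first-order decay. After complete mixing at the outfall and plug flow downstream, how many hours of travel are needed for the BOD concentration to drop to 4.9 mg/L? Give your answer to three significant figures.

17.4 h

Mixed concentration C = ΣQC/ΣQ = (60000·2.400 + 2400·145.0) / 62400 = 492000/62400 = 7.885 mg/L.
2.7%/h lost → k = −ln(1 − 0.027) = 0.02737 h⁻¹.
7.885·exp(−k·t) = 4.9 → t = ln(7.885/4.9)/k = 62560 s = 17.38 h.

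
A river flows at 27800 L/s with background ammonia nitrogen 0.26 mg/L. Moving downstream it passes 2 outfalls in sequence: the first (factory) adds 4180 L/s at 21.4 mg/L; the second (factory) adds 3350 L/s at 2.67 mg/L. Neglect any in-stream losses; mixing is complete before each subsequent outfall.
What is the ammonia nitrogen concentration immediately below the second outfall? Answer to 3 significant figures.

2.99 mg/L

After outfall 1: Q = 27800 + 4180 = 31980 L/s; C = (27800·0.2600 + 4180·21.40)/31980 = 3.023 mg/L.
After outfall 2: Q = 31980 + 3350 = 35330 L/s; C = (31980·3.023 + 3350·2.670)/35330 = 2.990 mg/L.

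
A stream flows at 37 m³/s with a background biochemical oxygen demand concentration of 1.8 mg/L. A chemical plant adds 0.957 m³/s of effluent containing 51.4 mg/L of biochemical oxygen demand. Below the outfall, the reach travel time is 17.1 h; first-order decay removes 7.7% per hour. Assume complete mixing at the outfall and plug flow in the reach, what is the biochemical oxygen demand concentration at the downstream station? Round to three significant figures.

Mixed concentration C = ΣQC/ΣQ = (37.00·1.800 + 0.9570·51.40) / 37.96 = 115.8/37.96 = 3.051 mg/L.
7.7%/h lost → k = −ln(1 − 0.077) = 0.08013 h⁻¹.
After decay, C = 3.051 × e^(−kt) = 3.051 × 0.2541 = 0.7750 mg/L.

0.775 mg/L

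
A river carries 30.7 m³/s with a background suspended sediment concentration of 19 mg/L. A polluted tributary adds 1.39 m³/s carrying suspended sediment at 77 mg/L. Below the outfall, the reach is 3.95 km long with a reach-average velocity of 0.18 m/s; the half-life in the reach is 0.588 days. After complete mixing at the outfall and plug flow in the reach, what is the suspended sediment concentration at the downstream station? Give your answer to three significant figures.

Mixed concentration C = ΣQC/ΣQ = (30.70·19.00 + 1.390·77.00) / 32.09 = 690.3/32.09 = 21.51 mg/L.
Travel time t = 3.95·1000 / 0.18 = 21940 s = 6.096 h.
Half-life 0.588 d → k = ln 2 / 0.588 = 1.179 d⁻¹.
Decay over the reach: 21.51·exp(−kt) = 21.51·0.7413 = 15.95 mg/L.

15.9 mg/L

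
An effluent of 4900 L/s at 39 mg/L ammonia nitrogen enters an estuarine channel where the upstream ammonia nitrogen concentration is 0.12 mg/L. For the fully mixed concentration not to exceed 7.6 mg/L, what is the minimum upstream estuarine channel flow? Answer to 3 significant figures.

20600 L/s

Set C_mix = 7.6: (Q·0.1200 + 4900·39.00) / (Q + 4900) = 7.6
→ Q = 4900·(39.00 − 7.6)/(7.6 − 0.1200) = 20570 L/s.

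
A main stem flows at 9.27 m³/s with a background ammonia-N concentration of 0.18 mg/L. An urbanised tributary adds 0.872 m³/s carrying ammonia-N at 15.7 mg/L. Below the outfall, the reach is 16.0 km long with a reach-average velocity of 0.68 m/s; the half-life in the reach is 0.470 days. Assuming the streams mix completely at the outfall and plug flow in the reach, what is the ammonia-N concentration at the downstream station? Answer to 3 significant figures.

Conservation of mass: C = (9.270·0.1800 + 0.8720·15.70) / 10.14 = 15.36/10.14 = 1.514 mg/L.
Travel time t = 16.0·1000 / 0.68 = 23530 s = 6.536 h.
Half-life 0.470 d → k = ln 2 / 0.470 = 1.475 d⁻¹.
Applying C = C₀e^(−kt): 1.514 × 0.6692 = 1.013 mg/L.

1.01 mg/L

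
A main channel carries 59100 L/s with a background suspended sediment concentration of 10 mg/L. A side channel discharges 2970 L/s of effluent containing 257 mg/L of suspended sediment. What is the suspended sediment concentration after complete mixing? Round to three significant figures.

Conservation of mass: C = (59100·10.00 + 2970·257.0) / 62070 = 1354000/62070 = 21.82 mg/L.

21.8 mg/L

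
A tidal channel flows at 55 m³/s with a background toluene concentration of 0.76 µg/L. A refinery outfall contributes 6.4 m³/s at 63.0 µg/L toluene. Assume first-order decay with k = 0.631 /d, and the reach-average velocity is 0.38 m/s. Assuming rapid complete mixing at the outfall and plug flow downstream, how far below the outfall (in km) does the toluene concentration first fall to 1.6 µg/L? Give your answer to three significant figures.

78.6 km

After mixing, C = (55.00·0.7600 + 6.400·63.00) / 61.40 = 445.0/61.40 = 7.248 µg/L.
Set 7.248·exp(−k·t) = 1.6 → t = ln(7.248/1.6)/k = 206800 s = 57.46 h.
Distance = v·t = 0.38·206800 = 78600 m = 78.60 km.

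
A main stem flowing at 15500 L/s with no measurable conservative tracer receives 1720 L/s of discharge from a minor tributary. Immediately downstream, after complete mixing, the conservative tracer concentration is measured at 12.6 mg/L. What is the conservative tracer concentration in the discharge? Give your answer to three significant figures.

Mass balance: 15500·0 + 1720·Cₑ = 17220·12.60
→ Cₑ = (17220·12.60 − 15500·0) / 1720 = 126.1 mg/L.

126 mg/L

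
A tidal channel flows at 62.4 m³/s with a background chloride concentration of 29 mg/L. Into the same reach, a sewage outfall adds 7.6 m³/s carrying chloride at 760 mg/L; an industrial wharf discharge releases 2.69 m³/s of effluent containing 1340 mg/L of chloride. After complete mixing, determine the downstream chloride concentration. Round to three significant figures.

154 mg/L

Conservation of mass: C = (62.40·29.00 + 7.600·760.0 + 2.690·1340) / 72.69 = 11190/72.69 = 153.9 mg/L.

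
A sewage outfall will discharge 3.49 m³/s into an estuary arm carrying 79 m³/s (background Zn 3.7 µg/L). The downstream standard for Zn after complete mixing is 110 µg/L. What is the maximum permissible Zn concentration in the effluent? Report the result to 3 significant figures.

2520 µg/L

At the limit, (Qr·Cr + Qe·Cₑ)/(Qr + Qe) = 110:
Cₑ = (82.49·110 − 79.00·3.700) / 3.490 = 2516 µg/L.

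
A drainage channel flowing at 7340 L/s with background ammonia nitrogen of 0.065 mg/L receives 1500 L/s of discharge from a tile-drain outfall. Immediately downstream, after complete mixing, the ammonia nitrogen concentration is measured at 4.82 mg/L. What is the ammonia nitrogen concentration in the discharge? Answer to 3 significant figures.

Mass balance: 7340·0.06500 + 1500·Cₑ = 8840·4.820
→ Cₑ = (8840·4.820 − 7340·0.06500) / 1500 = 28.09 mg/L.

28.1 mg/L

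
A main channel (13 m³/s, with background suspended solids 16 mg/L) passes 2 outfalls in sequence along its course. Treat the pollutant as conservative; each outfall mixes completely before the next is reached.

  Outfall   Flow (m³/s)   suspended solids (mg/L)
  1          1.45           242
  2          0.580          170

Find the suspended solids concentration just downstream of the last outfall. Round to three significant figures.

After outfall 1: Q = 13.00 + 1.450 = 14.45 m³/s; C = (13.00·16.00 + 1.450·242.0)/14.45 = 38.68 mg/L.
After outfall 2: Q = 14.45 + 0.5800 = 15.03 m³/s; C = (14.45·38.68 + 0.5800·170.0)/15.03 = 43.75 mg/L.

43.7 mg/L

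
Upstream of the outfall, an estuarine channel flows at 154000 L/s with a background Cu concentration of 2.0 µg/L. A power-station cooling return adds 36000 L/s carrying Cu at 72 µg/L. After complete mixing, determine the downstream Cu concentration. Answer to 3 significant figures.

15.3 µg/L

Mass balance: C = (154000·2.000 + 36000·72.00) / 190000 = 2900000/190000 = 15.26 µg/L.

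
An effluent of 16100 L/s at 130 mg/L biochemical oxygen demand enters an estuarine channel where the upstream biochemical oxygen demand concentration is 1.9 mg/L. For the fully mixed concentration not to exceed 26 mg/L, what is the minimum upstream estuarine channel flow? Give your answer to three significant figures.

Set C_mix = 26: (Q·1.900 + 16100·130.0) / (Q + 16100) = 26
→ Q = 16100·(130.0 − 26)/(26 − 1.900) = 69480 L/s.

69500 L/s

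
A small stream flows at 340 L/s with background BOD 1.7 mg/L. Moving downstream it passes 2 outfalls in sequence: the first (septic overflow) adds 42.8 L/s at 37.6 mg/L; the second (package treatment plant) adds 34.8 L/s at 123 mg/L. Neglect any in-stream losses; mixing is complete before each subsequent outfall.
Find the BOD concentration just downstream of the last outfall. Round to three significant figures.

15.5 mg/L

Below outfall 1: Q → 382.8 L/s, C = (340.0·1.700 + 42.80·37.60)/382.8 = 5.714 mg/L.
Below outfall 2: Q → 417.6 L/s, C = (382.8·5.714 + 34.80·123.0)/417.6 = 15.49 mg/L.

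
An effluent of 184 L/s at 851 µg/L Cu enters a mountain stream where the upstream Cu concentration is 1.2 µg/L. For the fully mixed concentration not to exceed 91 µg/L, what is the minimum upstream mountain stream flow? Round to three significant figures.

1560 L/s

Set C_mix = 91: (Q·1.200 + 184.0·851.0) / (Q + 184.0) = 91
→ Q = 184.0·(851.0 − 91)/(91 − 1.200) = 1557 L/s.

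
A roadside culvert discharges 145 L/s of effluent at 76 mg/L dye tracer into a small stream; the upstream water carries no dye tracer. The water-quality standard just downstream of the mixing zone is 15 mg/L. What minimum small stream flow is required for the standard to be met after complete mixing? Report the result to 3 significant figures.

590 L/s

Set C_mix = 15: (Q·0 + 145.0·76.00) / (Q + 145.0) = 15
→ Q = 145.0·(76.00 − 15)/(15 − 0) = 589.7 L/s.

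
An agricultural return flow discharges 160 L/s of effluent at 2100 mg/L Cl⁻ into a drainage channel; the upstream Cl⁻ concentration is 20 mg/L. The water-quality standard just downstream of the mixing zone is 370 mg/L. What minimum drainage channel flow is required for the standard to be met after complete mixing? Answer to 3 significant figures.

791 L/s

Set C_mix = 370: (Q·20.00 + 160.0·2100) / (Q + 160.0) = 370
→ Q = 160.0·(2100 − 370)/(370 − 20.00) = 790.9 L/s.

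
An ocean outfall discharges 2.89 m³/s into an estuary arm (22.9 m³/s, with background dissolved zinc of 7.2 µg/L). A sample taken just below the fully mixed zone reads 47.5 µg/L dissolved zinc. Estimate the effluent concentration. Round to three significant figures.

Mass balance: 22.90·7.200 + 2.890·Cₑ = 25.79·47.50
→ Cₑ = (25.79·47.50 − 22.90·7.200) / 2.890 = 366.8 µg/L.

367 µg/L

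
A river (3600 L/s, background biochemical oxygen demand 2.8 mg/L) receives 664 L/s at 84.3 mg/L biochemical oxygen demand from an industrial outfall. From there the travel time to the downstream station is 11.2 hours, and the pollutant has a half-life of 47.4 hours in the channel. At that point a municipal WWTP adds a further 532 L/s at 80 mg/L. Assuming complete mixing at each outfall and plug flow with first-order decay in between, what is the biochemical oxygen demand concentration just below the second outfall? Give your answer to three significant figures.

Conservation of mass: C = (3600·2.800 + 664.0·84.30) / 4264 = 66060/4264 = 15.49 mg/L; combined flow 4264 L/s.
Half-life 47.4 h → k = ln 2 / 47.4 = 0.01462 h⁻¹ = 0.3510 d⁻¹.
Decay over the reach: 15.49·exp(−kt) = 15.49·0.8489 = 13.15 mg/L.
Second outfall: C = (4264·13.15 + 532.0·80.00)/4796 = 20.57 mg/L.

20.6 mg/L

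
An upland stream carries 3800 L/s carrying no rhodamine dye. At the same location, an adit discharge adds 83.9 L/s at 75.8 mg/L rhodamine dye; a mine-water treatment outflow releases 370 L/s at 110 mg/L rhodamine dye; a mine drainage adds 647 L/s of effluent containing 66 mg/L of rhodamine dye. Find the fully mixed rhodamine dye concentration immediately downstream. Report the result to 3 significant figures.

Flow-weighted average: C = (3800·0 + 83.90·75.80 + 370.0·110.0 + 647.0·66.00) / 4901 = 89760/4901 = 18.32 mg/L.

18.3 mg/L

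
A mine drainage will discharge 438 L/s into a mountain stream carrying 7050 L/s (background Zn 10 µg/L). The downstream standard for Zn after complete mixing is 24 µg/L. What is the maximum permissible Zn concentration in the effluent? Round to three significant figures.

At the limit, (Qr·Cr + Qe·Cₑ)/(Qr + Qe) = 24:
Cₑ = (7488·24 − 7050·10.00) / 438.0 = 249.3 µg/L.

249 µg/L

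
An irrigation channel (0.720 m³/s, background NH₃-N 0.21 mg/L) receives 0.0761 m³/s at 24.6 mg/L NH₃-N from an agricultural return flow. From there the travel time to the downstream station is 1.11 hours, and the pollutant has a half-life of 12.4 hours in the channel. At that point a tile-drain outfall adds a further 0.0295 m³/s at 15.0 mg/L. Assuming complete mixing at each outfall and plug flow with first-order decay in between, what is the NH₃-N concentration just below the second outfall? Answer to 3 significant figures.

2.84 mg/L

Flow-weighted average: C = (0.7200·0.2100 + 0.07610·24.60) / 0.7961 = 2.023/0.7961 = 2.541 mg/L; combined flow 0.7961 m³/s.
Half-life 12.4 h → k = ln 2 / 12.4 = 0.05590 h⁻¹ = 1.342 d⁻¹.
Decay over the reach: 2.541·exp(−kt) = 2.541·0.9398 = 2.389 mg/L.
At the second outfall, C = (0.7961·2.389 + 0.02950·15.00) / (0.7961 + 0.02950) = 2.839 mg/L.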